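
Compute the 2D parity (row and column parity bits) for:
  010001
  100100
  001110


Row parities: 001
Column parities: 111011

Row P: 001, Col P: 111011, Corner: 1


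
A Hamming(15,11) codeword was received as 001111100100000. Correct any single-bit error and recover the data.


Syndrome = 9: error at position 9

Data: 11111100000 (corrected bit 9)


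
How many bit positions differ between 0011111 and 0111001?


XOR: 0100110
Count of 1s: 3

3


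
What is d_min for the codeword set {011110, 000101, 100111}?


Comparing all pairs, minimum distance: 2
Can detect 1 errors, correct 0 errors

2


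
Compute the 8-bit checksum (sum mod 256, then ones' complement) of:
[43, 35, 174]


Sum = 252 mod 256 = 252
Complement = 3

3


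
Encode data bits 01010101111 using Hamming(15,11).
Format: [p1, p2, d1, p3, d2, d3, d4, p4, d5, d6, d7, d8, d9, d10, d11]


Parity bits: p1=0, p2=0, p3=0, p4=1

000010110101111


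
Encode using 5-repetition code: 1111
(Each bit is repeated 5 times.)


Each bit -> 5 copies

11111111111111111111


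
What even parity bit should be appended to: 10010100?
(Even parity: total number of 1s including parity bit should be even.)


Number of 1s in data: 3
Parity bit: 1

1


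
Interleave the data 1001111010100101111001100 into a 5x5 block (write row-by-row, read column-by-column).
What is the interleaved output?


Matrix:
  10011
  11010
  10010
  11110
  01100
Read columns: 1111001011000111111010000

1111001011000111111010000


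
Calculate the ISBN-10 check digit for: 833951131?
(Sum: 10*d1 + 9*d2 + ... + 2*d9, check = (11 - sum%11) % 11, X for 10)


Weighted sum: 244
244 mod 11 = 2

Check digit: 9


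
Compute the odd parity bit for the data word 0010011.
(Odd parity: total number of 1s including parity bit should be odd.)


Number of 1s in data: 3
Parity bit: 0

0


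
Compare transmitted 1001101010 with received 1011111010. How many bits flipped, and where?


XOR: 0010010000

2 error(s) at position(s): 2, 5


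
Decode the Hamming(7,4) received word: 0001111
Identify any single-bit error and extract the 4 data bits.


Syndrome = 0: no error detected

Data: 0111 (no errors)


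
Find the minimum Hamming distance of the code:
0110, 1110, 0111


Comparing all pairs, minimum distance: 1
Can detect 0 errors, correct 0 errors

1


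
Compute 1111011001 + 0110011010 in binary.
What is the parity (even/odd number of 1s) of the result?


1111011001 = 985
0110011010 = 410
Sum = 1395 = 10101110011
1s count = 7

odd parity (7 ones in 10101110011)


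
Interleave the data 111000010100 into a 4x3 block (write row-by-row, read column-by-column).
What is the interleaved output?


Matrix:
  111
  000
  010
  100
Read columns: 100110101000

100110101000


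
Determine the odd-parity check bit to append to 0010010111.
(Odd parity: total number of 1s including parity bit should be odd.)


Number of 1s in data: 5
Parity bit: 0

0


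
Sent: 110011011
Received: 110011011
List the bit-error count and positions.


XOR: 000000000

0 errors (received matches sent)


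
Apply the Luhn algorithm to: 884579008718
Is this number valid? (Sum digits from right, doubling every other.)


Luhn sum = 66
66 mod 10 = 6

Invalid (Luhn sum mod 10 = 6)


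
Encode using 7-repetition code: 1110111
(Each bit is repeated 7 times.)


Each bit -> 7 copies

1111111111111111111110000000111111111111111111111


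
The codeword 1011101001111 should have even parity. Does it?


Number of 1s: 9

No, parity error (9 ones)


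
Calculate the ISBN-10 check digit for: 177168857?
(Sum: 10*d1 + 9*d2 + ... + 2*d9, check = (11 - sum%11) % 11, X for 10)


Weighted sum: 273
273 mod 11 = 9

Check digit: 2


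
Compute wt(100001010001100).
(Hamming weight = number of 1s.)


Counting 1s in 100001010001100

5


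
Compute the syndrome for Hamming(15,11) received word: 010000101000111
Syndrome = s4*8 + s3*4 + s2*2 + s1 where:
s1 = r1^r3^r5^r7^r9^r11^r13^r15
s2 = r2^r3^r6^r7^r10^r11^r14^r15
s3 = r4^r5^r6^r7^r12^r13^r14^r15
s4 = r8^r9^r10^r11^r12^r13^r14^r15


s1=0, s2=0, s3=0, s4=0

Syndrome = 0 (no error)


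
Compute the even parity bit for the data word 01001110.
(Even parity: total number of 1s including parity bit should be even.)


Number of 1s in data: 4
Parity bit: 0

0


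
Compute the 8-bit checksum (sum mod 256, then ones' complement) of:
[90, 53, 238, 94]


Sum = 475 mod 256 = 219
Complement = 36

36


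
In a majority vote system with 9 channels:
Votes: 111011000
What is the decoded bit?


Ones: 5 out of 9
Threshold: 5

1 (5/9 voted 1)


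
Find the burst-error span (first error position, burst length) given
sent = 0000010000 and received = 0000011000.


XOR: 0000001000

Burst at position 6, length 1


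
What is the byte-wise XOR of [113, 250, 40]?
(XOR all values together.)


XOR chain: 113 ^ 250 ^ 40 = 163

163


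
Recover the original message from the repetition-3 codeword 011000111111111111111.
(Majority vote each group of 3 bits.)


Groups: 011, 000, 111, 111, 111, 111, 111
Majority votes: 1011111

1011111


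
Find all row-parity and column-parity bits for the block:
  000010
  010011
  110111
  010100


Row parities: 1110
Column parities: 110010

Row P: 1110, Col P: 110010, Corner: 1


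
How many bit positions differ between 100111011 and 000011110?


XOR: 100100101
Count of 1s: 4

4


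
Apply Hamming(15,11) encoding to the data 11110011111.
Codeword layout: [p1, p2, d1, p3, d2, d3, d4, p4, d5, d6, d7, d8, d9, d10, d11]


Parity bits: p1=0, p2=0, p3=1, p4=1

001111110011111


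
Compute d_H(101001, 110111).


XOR: 011110
Count of 1s: 4

4


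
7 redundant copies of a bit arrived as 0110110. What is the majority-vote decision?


Ones: 4 out of 7
Threshold: 4

1 (4/7 voted 1)


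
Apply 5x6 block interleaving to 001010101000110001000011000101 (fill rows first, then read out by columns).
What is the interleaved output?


Matrix:
  001010
  101000
  110001
  000011
  000101
Read columns: 011000010011000000011001000111

011000010011000000011001000111


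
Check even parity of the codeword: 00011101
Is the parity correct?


Number of 1s: 4

Yes, parity is correct (4 ones)


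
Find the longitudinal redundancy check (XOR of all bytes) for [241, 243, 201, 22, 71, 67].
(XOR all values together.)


XOR chain: 241 ^ 243 ^ 201 ^ 22 ^ 71 ^ 67 = 217

217


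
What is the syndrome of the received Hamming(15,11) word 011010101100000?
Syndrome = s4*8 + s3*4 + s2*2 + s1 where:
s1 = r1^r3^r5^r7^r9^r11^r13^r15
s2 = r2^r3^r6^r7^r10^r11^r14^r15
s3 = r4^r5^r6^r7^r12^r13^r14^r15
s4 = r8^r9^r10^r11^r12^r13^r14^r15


s1=0, s2=0, s3=0, s4=0

Syndrome = 0 (no error)


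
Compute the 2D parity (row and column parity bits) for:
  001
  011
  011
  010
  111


Row parities: 10011
Column parities: 100

Row P: 10011, Col P: 100, Corner: 1


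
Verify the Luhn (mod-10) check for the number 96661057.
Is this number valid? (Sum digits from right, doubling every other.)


Luhn sum = 34
34 mod 10 = 4

Invalid (Luhn sum mod 10 = 4)


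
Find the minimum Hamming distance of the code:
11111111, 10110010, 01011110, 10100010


Comparing all pairs, minimum distance: 1
Can detect 0 errors, correct 0 errors

1


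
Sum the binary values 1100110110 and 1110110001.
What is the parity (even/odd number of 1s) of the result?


1100110110 = 822
1110110001 = 945
Sum = 1767 = 11011100111
1s count = 8

even parity (8 ones in 11011100111)


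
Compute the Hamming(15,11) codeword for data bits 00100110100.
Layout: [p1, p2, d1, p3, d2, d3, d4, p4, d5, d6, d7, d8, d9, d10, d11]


Parity bits: p1=0, p2=1, p3=0, p4=1

010001010110100


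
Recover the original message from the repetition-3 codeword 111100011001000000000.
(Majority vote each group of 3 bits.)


Groups: 111, 100, 011, 001, 000, 000, 000
Majority votes: 1010000

1010000


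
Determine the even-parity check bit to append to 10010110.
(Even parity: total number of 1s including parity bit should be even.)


Number of 1s in data: 4
Parity bit: 0

0


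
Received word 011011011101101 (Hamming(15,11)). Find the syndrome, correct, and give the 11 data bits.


Syndrome = 7: error at position 7

Data: 11111101101 (corrected bit 7)


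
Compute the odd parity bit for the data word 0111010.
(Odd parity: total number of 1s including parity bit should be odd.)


Number of 1s in data: 4
Parity bit: 1

1


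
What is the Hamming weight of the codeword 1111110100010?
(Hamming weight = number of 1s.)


Counting 1s in 1111110100010

8


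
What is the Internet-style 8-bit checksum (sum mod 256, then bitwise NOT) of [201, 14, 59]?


Sum = 274 mod 256 = 18
Complement = 237

237


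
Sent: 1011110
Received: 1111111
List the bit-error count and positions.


XOR: 0100001

2 error(s) at position(s): 1, 6


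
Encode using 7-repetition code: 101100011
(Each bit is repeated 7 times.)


Each bit -> 7 copies

111111100000001111111111111100000000000000000000011111111111111


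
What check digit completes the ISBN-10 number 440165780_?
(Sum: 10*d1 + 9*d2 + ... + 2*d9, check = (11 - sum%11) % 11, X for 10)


Weighted sum: 196
196 mod 11 = 9

Check digit: 2


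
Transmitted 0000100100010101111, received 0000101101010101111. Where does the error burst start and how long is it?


XOR: 0000001001000000000

Burst at position 6, length 4


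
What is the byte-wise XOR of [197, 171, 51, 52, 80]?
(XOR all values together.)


XOR chain: 197 ^ 171 ^ 51 ^ 52 ^ 80 = 57

57


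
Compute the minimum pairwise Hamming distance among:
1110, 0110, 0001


Comparing all pairs, minimum distance: 1
Can detect 0 errors, correct 0 errors

1


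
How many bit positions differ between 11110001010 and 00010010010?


XOR: 11100011000
Count of 1s: 5

5


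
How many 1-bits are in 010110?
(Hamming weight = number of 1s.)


Counting 1s in 010110

3


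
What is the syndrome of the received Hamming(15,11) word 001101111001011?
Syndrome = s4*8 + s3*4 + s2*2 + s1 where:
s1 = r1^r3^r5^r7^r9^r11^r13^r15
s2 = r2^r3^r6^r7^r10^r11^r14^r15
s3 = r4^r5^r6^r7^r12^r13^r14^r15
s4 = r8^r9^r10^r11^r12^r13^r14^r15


s1=0, s2=1, s3=0, s4=1

Syndrome = 10 (error at position 10)


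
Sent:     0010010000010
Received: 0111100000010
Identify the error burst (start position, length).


XOR: 0101110000000

Burst at position 1, length 5


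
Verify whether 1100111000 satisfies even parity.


Number of 1s: 5

No, parity error (5 ones)


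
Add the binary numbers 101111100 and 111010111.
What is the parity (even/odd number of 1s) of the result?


101111100 = 380
111010111 = 471
Sum = 851 = 1101010011
1s count = 6

even parity (6 ones in 1101010011)


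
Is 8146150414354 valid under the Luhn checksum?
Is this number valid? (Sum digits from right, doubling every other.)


Luhn sum = 44
44 mod 10 = 4

Invalid (Luhn sum mod 10 = 4)


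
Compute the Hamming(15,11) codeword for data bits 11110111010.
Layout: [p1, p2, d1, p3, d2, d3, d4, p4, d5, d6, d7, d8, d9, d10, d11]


Parity bits: p1=0, p2=0, p3=1, p4=0

001111100111010


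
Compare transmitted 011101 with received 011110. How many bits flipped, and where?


XOR: 000011

2 error(s) at position(s): 4, 5


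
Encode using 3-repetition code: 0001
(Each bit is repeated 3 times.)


Each bit -> 3 copies

000000000111


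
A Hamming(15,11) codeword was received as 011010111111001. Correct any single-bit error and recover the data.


Syndrome = 0: no error detected

Data: 11011111001 (no errors)


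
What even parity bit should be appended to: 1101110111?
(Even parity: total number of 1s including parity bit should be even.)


Number of 1s in data: 8
Parity bit: 0

0


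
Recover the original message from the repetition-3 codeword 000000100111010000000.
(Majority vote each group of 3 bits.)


Groups: 000, 000, 100, 111, 010, 000, 000
Majority votes: 0001000

0001000


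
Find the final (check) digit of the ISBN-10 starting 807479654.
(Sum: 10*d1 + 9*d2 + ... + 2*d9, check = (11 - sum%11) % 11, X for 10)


Weighted sum: 298
298 mod 11 = 1

Check digit: X


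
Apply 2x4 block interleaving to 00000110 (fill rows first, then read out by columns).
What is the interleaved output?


Matrix:
  0000
  0110
Read columns: 00010100

00010100


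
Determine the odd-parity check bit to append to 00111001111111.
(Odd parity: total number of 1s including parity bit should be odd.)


Number of 1s in data: 10
Parity bit: 1

1


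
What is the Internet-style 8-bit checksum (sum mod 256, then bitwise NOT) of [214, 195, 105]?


Sum = 514 mod 256 = 2
Complement = 253

253


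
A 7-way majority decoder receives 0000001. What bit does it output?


Ones: 1 out of 7
Threshold: 4

0 (1/7 voted 1)


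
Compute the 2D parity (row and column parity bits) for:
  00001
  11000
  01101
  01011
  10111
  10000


Row parities: 101101
Column parities: 11000

Row P: 101101, Col P: 11000, Corner: 0


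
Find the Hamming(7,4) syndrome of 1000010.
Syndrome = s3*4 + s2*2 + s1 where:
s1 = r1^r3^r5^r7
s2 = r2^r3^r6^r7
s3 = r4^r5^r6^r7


s1=1, s2=1, s3=1

Syndrome = 7 (error at position 7)


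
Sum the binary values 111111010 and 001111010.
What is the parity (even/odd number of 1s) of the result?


111111010 = 506
001111010 = 122
Sum = 628 = 1001110100
1s count = 5

odd parity (5 ones in 1001110100)


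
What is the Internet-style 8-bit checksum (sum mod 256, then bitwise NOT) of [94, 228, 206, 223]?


Sum = 751 mod 256 = 239
Complement = 16

16


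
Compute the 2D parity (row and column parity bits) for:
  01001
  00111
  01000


Row parities: 011
Column parities: 00110

Row P: 011, Col P: 00110, Corner: 0


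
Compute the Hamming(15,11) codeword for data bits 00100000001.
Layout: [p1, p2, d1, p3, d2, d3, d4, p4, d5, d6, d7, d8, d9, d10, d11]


Parity bits: p1=1, p2=0, p3=0, p4=1

100001010000001


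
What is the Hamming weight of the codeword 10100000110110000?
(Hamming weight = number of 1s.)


Counting 1s in 10100000110110000

6


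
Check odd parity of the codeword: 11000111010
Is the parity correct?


Number of 1s: 6

No, parity error (6 ones)


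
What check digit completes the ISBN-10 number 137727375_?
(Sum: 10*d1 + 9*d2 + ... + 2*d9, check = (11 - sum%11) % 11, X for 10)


Weighted sum: 232
232 mod 11 = 1

Check digit: X


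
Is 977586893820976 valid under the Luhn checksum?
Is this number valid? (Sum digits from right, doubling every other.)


Luhn sum = 82
82 mod 10 = 2

Invalid (Luhn sum mod 10 = 2)


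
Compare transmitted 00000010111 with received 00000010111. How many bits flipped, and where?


XOR: 00000000000

0 errors (received matches sent)


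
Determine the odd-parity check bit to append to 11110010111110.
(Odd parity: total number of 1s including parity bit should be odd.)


Number of 1s in data: 10
Parity bit: 1

1


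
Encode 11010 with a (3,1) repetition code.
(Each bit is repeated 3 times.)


Each bit -> 3 copies

111111000111000


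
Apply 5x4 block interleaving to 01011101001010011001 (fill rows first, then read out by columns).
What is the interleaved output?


Matrix:
  0101
  1101
  0010
  1001
  1001
Read columns: 01011110000010011011

01011110000010011011


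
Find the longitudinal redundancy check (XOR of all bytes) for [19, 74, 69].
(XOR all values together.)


XOR chain: 19 ^ 74 ^ 69 = 28

28


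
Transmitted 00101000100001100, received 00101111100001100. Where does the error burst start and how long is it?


XOR: 00000111000000000

Burst at position 5, length 3


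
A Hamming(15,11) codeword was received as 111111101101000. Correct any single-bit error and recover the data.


Syndrome = 15: error at position 15

Data: 11111101001 (corrected bit 15)


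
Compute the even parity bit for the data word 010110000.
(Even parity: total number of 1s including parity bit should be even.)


Number of 1s in data: 3
Parity bit: 1

1


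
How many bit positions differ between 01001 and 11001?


XOR: 10000
Count of 1s: 1

1


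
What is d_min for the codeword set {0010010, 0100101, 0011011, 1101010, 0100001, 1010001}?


Comparing all pairs, minimum distance: 1
Can detect 0 errors, correct 0 errors

1


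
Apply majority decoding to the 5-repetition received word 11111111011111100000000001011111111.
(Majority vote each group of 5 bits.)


Groups: 11111, 11101, 11111, 00000, 00000, 10111, 11111
Majority votes: 1110011

1110011


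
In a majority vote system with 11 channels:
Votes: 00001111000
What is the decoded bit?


Ones: 4 out of 11
Threshold: 6

0 (4/11 voted 1)


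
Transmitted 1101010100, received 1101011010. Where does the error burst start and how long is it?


XOR: 0000001110

Burst at position 6, length 3


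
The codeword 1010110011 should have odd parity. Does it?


Number of 1s: 6

No, parity error (6 ones)


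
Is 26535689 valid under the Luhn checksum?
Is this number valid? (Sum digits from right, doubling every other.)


Luhn sum = 37
37 mod 10 = 7

Invalid (Luhn sum mod 10 = 7)


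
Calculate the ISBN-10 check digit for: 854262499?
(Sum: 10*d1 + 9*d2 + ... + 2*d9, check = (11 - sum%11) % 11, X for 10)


Weighted sum: 278
278 mod 11 = 3

Check digit: 8


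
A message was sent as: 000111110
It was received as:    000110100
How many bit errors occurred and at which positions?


XOR: 000001010

2 error(s) at position(s): 5, 7


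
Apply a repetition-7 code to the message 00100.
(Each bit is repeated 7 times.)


Each bit -> 7 copies

00000000000000111111100000000000000


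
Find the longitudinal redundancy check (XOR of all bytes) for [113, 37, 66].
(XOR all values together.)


XOR chain: 113 ^ 37 ^ 66 = 22

22


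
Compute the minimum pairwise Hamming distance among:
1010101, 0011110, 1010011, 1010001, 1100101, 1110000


Comparing all pairs, minimum distance: 1
Can detect 0 errors, correct 0 errors

1


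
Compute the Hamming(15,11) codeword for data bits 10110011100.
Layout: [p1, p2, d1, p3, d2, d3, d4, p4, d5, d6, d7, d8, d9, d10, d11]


Parity bits: p1=0, p2=0, p3=0, p4=1

001001110011100


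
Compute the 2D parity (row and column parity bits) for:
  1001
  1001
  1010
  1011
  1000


Row parities: 00011
Column parities: 1001

Row P: 00011, Col P: 1001, Corner: 0


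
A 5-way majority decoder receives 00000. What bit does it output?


Ones: 0 out of 5
Threshold: 3

0 (0/5 voted 1)


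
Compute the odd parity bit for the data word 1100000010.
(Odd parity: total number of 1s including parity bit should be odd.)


Number of 1s in data: 3
Parity bit: 0

0


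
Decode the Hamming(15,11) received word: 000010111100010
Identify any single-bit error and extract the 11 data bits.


Syndrome = 7: error at position 7

Data: 01001100010 (corrected bit 7)


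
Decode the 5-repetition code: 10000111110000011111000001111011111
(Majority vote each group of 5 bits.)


Groups: 10000, 11111, 00000, 11111, 00000, 11110, 11111
Majority votes: 0101011

0101011


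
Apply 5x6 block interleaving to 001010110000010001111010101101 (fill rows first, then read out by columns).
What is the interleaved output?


Matrix:
  001010
  110000
  010001
  111010
  101101
Read columns: 010110111010011000011001000101

010110111010011000011001000101


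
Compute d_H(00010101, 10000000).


XOR: 10010101
Count of 1s: 4

4


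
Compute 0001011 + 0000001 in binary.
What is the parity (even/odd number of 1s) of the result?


0001011 = 11
0000001 = 1
Sum = 12 = 1100
1s count = 2

even parity (2 ones in 1100)


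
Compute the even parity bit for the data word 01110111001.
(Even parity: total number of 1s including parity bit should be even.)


Number of 1s in data: 7
Parity bit: 1

1


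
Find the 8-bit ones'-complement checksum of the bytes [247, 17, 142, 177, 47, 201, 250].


Sum = 1081 mod 256 = 57
Complement = 198

198


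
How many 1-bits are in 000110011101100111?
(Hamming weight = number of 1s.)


Counting 1s in 000110011101100111

10


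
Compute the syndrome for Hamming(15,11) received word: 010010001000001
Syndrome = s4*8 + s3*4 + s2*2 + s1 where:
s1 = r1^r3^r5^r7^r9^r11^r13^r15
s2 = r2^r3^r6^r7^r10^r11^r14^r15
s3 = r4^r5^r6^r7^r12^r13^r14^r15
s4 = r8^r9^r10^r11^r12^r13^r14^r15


s1=1, s2=0, s3=0, s4=0

Syndrome = 1 (error at position 1)


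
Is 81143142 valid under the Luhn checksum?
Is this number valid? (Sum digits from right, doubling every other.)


Luhn sum = 31
31 mod 10 = 1

Invalid (Luhn sum mod 10 = 1)


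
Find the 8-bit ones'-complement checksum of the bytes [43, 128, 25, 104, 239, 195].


Sum = 734 mod 256 = 222
Complement = 33

33


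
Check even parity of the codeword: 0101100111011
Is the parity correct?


Number of 1s: 8

Yes, parity is correct (8 ones)


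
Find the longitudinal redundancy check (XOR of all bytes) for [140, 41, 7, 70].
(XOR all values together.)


XOR chain: 140 ^ 41 ^ 7 ^ 70 = 228

228


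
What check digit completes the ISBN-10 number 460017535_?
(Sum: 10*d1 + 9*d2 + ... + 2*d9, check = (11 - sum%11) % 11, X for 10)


Weighted sum: 174
174 mod 11 = 9

Check digit: 2


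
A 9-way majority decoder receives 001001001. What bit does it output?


Ones: 3 out of 9
Threshold: 5

0 (3/9 voted 1)


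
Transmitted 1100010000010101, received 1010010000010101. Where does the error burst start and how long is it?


XOR: 0110000000000000

Burst at position 1, length 2


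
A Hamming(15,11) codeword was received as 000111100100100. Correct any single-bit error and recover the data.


Syndrome = 7: error at position 7

Data: 01100100100 (corrected bit 7)


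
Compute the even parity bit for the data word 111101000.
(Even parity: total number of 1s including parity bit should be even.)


Number of 1s in data: 5
Parity bit: 1

1


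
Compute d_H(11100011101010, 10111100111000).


XOR: 01011111010010
Count of 1s: 8

8


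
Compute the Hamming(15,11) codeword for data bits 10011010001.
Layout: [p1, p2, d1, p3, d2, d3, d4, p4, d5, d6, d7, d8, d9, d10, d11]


Parity bits: p1=1, p2=0, p3=0, p4=1

101000111010001


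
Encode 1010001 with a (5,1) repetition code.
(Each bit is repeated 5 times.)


Each bit -> 5 copies

11111000001111100000000000000011111


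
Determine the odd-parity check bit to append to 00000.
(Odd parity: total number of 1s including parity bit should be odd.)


Number of 1s in data: 0
Parity bit: 1

1


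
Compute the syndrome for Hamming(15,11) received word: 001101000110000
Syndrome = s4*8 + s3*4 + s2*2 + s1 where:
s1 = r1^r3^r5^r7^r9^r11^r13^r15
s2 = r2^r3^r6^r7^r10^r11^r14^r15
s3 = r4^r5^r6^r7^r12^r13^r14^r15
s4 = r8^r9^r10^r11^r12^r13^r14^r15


s1=0, s2=0, s3=0, s4=0

Syndrome = 0 (no error)


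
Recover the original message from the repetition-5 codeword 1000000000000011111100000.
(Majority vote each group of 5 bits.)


Groups: 10000, 00000, 00001, 11111, 00000
Majority votes: 00010

00010


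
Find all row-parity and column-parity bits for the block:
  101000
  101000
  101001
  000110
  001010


Row parities: 00100
Column parities: 100101

Row P: 00100, Col P: 100101, Corner: 1


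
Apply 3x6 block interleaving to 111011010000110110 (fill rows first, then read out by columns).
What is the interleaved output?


Matrix:
  111011
  010000
  110110
Read columns: 101111100001101100

101111100001101100


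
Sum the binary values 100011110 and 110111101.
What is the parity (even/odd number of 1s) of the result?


100011110 = 286
110111101 = 445
Sum = 731 = 1011011011
1s count = 7

odd parity (7 ones in 1011011011)


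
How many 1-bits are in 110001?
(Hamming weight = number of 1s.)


Counting 1s in 110001

3


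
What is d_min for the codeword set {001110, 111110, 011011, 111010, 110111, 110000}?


Comparing all pairs, minimum distance: 1
Can detect 0 errors, correct 0 errors

1


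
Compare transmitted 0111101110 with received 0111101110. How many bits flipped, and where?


XOR: 0000000000

0 errors (received matches sent)


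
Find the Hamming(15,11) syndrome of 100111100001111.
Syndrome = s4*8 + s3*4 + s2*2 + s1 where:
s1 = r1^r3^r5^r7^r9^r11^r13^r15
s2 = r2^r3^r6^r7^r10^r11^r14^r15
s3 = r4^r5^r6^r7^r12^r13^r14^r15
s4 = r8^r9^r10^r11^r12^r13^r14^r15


s1=1, s2=0, s3=0, s4=0

Syndrome = 1 (error at position 1)


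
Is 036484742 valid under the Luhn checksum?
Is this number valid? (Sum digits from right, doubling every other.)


Luhn sum = 53
53 mod 10 = 3

Invalid (Luhn sum mod 10 = 3)


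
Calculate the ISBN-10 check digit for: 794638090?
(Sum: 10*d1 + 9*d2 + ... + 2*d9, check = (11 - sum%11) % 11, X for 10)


Weighted sum: 310
310 mod 11 = 2

Check digit: 9


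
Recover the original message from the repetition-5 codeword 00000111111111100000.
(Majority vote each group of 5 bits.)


Groups: 00000, 11111, 11111, 00000
Majority votes: 0110

0110


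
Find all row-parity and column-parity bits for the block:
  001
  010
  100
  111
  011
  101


Row parities: 111100
Column parities: 110

Row P: 111100, Col P: 110, Corner: 0


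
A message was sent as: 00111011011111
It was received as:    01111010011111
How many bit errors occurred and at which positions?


XOR: 01000001000000

2 error(s) at position(s): 1, 7


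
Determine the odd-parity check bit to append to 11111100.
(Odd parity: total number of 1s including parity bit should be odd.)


Number of 1s in data: 6
Parity bit: 1

1


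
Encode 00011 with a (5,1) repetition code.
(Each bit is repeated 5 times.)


Each bit -> 5 copies

0000000000000001111111111


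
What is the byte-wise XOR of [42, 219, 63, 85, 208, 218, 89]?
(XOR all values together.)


XOR chain: 42 ^ 219 ^ 63 ^ 85 ^ 208 ^ 218 ^ 89 = 200

200


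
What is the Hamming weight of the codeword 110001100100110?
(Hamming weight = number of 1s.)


Counting 1s in 110001100100110

7


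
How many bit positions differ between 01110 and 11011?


XOR: 10101
Count of 1s: 3

3


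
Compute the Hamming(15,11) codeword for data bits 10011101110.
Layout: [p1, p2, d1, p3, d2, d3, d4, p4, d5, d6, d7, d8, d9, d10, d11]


Parity bits: p1=0, p2=0, p3=0, p4=1

001000111101110


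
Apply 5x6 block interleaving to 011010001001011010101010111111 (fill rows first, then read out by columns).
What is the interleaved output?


Matrix:
  011010
  001001
  011010
  101010
  111111
Read columns: 000111010111111000011011101001

000111010111111000011011101001


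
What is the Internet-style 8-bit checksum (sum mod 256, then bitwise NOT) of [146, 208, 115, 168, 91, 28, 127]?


Sum = 883 mod 256 = 115
Complement = 140

140


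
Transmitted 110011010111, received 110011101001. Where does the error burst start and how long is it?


XOR: 000000111110

Burst at position 6, length 5


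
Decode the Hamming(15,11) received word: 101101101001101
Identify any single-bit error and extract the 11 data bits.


Syndrome = 0: no error detected

Data: 10111001101 (no errors)


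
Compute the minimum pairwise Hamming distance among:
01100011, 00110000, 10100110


Comparing all pairs, minimum distance: 4
Can detect 3 errors, correct 1 errors

4


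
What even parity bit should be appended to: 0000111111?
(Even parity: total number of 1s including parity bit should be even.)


Number of 1s in data: 6
Parity bit: 0

0


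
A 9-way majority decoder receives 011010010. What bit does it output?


Ones: 4 out of 9
Threshold: 5

0 (4/9 voted 1)


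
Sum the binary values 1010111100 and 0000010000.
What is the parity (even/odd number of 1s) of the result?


1010111100 = 700
0000010000 = 16
Sum = 716 = 1011001100
1s count = 5

odd parity (5 ones in 1011001100)


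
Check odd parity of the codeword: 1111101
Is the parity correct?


Number of 1s: 6

No, parity error (6 ones)


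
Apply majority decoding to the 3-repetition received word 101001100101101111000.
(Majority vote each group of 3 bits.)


Groups: 101, 001, 100, 101, 101, 111, 000
Majority votes: 1001110

1001110


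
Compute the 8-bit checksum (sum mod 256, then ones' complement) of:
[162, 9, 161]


Sum = 332 mod 256 = 76
Complement = 179

179


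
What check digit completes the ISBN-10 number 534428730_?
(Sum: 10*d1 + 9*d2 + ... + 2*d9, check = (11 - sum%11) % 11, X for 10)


Weighted sum: 226
226 mod 11 = 6

Check digit: 5


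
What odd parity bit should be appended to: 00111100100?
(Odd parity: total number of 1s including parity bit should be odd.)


Number of 1s in data: 5
Parity bit: 0

0


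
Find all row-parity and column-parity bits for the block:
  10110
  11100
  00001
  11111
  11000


Row parities: 11110
Column parities: 01100

Row P: 11110, Col P: 01100, Corner: 0


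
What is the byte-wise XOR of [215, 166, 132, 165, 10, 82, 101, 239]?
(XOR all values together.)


XOR chain: 215 ^ 166 ^ 132 ^ 165 ^ 10 ^ 82 ^ 101 ^ 239 = 130

130


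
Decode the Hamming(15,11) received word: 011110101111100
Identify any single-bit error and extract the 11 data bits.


Syndrome = 14: error at position 14

Data: 11011111110 (corrected bit 14)


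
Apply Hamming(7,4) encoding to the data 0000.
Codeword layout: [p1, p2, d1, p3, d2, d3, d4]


Parity bits: p1=0, p2=0, p3=0

0000000


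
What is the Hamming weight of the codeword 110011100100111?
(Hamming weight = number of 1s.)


Counting 1s in 110011100100111

9


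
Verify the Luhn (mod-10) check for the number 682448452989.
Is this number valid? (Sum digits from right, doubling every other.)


Luhn sum = 77
77 mod 10 = 7

Invalid (Luhn sum mod 10 = 7)


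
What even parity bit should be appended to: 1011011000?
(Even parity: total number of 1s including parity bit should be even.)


Number of 1s in data: 5
Parity bit: 1

1


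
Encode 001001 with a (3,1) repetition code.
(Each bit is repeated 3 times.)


Each bit -> 3 copies

000000111000000111


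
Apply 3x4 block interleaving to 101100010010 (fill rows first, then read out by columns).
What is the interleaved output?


Matrix:
  1011
  0001
  0010
Read columns: 100000101110

100000101110


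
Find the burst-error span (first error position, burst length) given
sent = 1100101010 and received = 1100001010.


XOR: 0000100000

Burst at position 4, length 1


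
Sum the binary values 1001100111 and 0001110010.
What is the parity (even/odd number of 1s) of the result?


1001100111 = 615
0001110010 = 114
Sum = 729 = 1011011001
1s count = 6

even parity (6 ones in 1011011001)


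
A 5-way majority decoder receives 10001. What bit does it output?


Ones: 2 out of 5
Threshold: 3

0 (2/5 voted 1)


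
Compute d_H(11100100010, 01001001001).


XOR: 10101101011
Count of 1s: 7

7


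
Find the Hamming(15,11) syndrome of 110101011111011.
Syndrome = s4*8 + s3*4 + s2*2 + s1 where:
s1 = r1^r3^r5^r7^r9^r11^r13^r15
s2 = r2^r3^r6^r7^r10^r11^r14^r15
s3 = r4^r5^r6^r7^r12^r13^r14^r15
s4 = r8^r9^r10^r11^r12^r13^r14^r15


s1=0, s2=0, s3=1, s4=1

Syndrome = 12 (error at position 12)


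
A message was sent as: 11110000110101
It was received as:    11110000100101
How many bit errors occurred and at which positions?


XOR: 00000000010000

1 error(s) at position(s): 9


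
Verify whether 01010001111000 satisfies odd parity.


Number of 1s: 6

No, parity error (6 ones)


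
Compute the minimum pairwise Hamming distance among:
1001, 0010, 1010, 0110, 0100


Comparing all pairs, minimum distance: 1
Can detect 0 errors, correct 0 errors

1


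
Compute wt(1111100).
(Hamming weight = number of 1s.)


Counting 1s in 1111100

5


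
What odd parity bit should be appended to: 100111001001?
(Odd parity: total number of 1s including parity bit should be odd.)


Number of 1s in data: 6
Parity bit: 1

1


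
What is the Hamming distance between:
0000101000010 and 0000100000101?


XOR: 0000001000111
Count of 1s: 4

4


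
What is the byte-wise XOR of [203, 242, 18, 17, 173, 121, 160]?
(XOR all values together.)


XOR chain: 203 ^ 242 ^ 18 ^ 17 ^ 173 ^ 121 ^ 160 = 78

78


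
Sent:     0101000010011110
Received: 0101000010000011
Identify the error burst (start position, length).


XOR: 0000000000011101

Burst at position 11, length 5


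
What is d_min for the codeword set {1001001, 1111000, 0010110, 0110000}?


Comparing all pairs, minimum distance: 2
Can detect 1 errors, correct 0 errors

2


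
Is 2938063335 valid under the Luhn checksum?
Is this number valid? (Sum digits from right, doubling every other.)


Luhn sum = 53
53 mod 10 = 3

Invalid (Luhn sum mod 10 = 3)


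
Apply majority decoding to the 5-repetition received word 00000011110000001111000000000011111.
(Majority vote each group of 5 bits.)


Groups: 00000, 01111, 00000, 01111, 00000, 00000, 11111
Majority votes: 0101001

0101001


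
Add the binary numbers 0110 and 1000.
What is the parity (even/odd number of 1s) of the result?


0110 = 6
1000 = 8
Sum = 14 = 1110
1s count = 3

odd parity (3 ones in 1110)


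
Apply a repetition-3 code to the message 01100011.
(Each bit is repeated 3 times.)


Each bit -> 3 copies

000111111000000000111111


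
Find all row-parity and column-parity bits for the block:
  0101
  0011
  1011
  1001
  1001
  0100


Row parities: 001001
Column parities: 1001

Row P: 001001, Col P: 1001, Corner: 0


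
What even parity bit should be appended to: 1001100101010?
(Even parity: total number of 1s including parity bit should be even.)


Number of 1s in data: 6
Parity bit: 0

0


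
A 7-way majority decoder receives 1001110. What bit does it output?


Ones: 4 out of 7
Threshold: 4

1 (4/7 voted 1)


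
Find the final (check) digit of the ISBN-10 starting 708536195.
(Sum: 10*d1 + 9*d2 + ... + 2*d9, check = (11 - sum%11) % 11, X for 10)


Weighted sum: 258
258 mod 11 = 5

Check digit: 6


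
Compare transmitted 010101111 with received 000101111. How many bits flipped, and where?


XOR: 010000000

1 error(s) at position(s): 1


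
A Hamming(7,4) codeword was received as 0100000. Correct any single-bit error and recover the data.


Syndrome = 2: error at position 2

Data: 0000 (corrected bit 2)


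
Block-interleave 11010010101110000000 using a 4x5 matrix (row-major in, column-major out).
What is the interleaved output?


Matrix:
  11010
  01010
  11100
  00000
Read columns: 10101110001011000000

10101110001011000000


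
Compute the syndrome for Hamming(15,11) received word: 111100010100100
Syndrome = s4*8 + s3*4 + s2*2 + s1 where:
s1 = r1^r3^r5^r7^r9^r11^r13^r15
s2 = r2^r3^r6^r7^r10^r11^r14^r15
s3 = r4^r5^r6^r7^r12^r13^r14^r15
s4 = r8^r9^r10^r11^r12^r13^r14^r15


s1=1, s2=1, s3=0, s4=1

Syndrome = 11 (error at position 11)


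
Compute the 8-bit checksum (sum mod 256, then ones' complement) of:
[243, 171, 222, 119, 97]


Sum = 852 mod 256 = 84
Complement = 171

171


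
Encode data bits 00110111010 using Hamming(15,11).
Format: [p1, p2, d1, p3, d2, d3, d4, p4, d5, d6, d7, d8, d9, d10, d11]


Parity bits: p1=0, p2=1, p3=0, p4=0

010001100111010


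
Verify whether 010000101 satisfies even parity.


Number of 1s: 3

No, parity error (3 ones)


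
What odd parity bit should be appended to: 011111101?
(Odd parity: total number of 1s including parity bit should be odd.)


Number of 1s in data: 7
Parity bit: 0

0


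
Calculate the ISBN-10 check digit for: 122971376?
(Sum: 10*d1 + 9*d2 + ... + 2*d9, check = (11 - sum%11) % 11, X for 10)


Weighted sum: 199
199 mod 11 = 1

Check digit: X


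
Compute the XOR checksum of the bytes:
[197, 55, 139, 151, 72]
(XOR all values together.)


XOR chain: 197 ^ 55 ^ 139 ^ 151 ^ 72 = 166

166


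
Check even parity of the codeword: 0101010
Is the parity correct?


Number of 1s: 3

No, parity error (3 ones)


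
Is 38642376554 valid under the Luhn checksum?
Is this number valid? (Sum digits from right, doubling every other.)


Luhn sum = 52
52 mod 10 = 2

Invalid (Luhn sum mod 10 = 2)


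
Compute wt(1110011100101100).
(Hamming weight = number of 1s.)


Counting 1s in 1110011100101100

9


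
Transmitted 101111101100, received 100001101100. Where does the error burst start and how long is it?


XOR: 001110000000

Burst at position 2, length 3


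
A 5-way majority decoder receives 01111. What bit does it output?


Ones: 4 out of 5
Threshold: 3

1 (4/5 voted 1)


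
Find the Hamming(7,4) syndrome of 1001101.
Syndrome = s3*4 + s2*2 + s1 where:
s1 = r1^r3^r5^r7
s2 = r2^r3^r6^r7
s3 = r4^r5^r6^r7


s1=1, s2=1, s3=1

Syndrome = 7 (error at position 7)


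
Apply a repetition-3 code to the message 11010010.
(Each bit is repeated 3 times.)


Each bit -> 3 copies

111111000111000000111000


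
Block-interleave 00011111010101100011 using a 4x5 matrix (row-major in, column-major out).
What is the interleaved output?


Matrix:
  00011
  11101
  01011
  00011
Read columns: 01000110010010111111

01000110010010111111


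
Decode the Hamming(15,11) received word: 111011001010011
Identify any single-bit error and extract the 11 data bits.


Syndrome = 0: no error detected

Data: 11101010011 (no errors)


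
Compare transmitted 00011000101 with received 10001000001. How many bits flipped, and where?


XOR: 10010000100

3 error(s) at position(s): 0, 3, 8


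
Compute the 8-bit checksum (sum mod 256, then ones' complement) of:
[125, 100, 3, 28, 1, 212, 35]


Sum = 504 mod 256 = 248
Complement = 7

7


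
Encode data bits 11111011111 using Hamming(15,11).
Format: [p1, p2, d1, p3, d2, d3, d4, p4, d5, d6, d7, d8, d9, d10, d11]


Parity bits: p1=1, p2=0, p3=1, p4=0

101111101011111


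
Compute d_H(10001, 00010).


XOR: 10011
Count of 1s: 3

3


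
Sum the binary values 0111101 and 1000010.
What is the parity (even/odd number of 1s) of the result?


0111101 = 61
1000010 = 66
Sum = 127 = 1111111
1s count = 7

odd parity (7 ones in 1111111)


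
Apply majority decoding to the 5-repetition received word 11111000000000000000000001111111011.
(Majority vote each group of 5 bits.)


Groups: 11111, 00000, 00000, 00000, 00000, 11111, 11011
Majority votes: 1000011

1000011


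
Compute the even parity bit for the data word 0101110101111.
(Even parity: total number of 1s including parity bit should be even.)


Number of 1s in data: 9
Parity bit: 1

1


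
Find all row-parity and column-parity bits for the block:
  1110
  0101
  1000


Row parities: 101
Column parities: 0011

Row P: 101, Col P: 0011, Corner: 0


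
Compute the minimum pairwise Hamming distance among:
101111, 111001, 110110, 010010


Comparing all pairs, minimum distance: 2
Can detect 1 errors, correct 0 errors

2


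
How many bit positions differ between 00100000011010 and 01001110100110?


XOR: 01101110111100
Count of 1s: 9

9


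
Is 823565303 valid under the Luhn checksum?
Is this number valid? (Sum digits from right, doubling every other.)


Luhn sum = 29
29 mod 10 = 9

Invalid (Luhn sum mod 10 = 9)


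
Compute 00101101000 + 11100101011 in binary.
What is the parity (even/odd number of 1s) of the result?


00101101000 = 360
11100101011 = 1835
Sum = 2195 = 100010010011
1s count = 5

odd parity (5 ones in 100010010011)
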